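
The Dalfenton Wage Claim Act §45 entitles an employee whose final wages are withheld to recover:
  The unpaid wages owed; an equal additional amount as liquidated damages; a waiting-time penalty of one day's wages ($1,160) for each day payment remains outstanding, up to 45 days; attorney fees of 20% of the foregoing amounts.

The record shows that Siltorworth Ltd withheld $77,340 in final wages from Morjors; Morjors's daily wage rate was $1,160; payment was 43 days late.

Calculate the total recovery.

$245,472

Liquidated damages (equal amount): $77,340
Penalty days: min(43, 45) = 43
Waiting-time penalty: 43 × $1,160 = $49,880
Subtotal: $77,340 + $77,340 + $49,880 = $204,560
Attorney fees: 20% of $204,560 = $40,912
Total award: $204,560 + $40,912 = $245,472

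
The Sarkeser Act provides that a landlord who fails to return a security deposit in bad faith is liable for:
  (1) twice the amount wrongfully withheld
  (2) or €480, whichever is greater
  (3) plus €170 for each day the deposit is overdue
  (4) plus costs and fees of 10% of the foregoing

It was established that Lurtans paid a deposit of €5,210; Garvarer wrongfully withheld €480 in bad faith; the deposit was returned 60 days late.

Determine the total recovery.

Doubled: 2 × €480 = €960
Minimum €480: €960 meets the minimum, no increase.
Late-return penalty: 60 × €170 = €10,200
Damages plus late penalty: €960 + €10,200 = €11,160
Costs and fees: 10% of €11,160 = €1,116
Total recovery: €11,160 + €1,116 = €12,276

€12,276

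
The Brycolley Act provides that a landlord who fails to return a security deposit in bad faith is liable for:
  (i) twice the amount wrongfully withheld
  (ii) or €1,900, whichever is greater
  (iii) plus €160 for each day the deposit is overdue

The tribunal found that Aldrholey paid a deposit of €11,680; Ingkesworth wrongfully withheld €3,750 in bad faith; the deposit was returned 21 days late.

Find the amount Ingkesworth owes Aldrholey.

€10,860

Doubled: 2 × €3,750 = €7,500
Minimum €1,900: €7,500 meets the minimum, no increase.
Late-return penalty: 21 × €160 = €3,360
Damages plus late penalty: €7,500 + €3,360 = €10,860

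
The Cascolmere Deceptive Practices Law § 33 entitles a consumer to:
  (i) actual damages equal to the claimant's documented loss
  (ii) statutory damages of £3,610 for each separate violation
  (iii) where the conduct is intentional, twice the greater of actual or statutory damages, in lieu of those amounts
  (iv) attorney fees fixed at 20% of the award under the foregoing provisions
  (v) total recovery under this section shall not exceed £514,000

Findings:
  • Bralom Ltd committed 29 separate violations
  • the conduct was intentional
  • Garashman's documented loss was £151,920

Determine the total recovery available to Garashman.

Statutory damages: 29 × £3,610 = £104,690
Greater of actual damages (£151,920) or statutory damages (£104,690): £151,920
Doubled: 2 × £151,920 = £303,840
Attorney fees: 20% of £303,840 = £60,768
Total before cap: £303,840 + £60,768 = £364,608
Cap at £514,000: £364,608 is within the cap, no reduction.

£364,608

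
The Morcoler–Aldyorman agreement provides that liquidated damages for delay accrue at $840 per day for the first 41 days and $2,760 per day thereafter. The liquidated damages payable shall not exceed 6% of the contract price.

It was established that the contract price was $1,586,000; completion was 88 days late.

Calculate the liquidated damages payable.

$95,160

First 41 days: 41 × $840 = $34,440
Remaining days: (88 − 41) × $2,760 = $129,720
Accrued per-day damages: $34,440 + $129,720 = $164,160
Cap: 6% of $1,586,000 = $95,160
Cap at $95,160: $164,160 exceeds the cap → $95,160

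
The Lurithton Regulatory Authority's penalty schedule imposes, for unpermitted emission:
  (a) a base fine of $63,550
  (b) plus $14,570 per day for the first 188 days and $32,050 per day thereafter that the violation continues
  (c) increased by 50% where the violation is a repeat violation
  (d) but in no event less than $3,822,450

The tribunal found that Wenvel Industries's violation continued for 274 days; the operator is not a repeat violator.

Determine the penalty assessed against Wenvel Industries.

First 188 days: 188 × $14,570 = $2,739,160
Remaining days: (274 − 188) × $32,050 = $2,756,300
Per-day component: $2,739,160 + $2,756,300 = $5,495,460
Base plus per-day: $63,550 + $5,495,460 = $5,559,010
The operator is not a repeat violator: no 50% increase.
Minimum $3,822,450: $5,559,010 meets the minimum, no increase.

Civil penalty: $5,559,010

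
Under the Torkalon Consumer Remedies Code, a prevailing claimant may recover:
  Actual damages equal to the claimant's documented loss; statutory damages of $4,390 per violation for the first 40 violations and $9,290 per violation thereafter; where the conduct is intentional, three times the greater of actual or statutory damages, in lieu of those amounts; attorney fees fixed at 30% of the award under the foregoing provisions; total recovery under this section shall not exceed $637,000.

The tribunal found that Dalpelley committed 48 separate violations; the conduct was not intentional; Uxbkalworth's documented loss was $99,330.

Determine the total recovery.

First 40 violations: 40 × $4,390 = $175,600
Remaining violations: (48 − 40) × $9,290 = $74,320
Statutory damages: $175,600 + $74,320 = $249,920
Conduct not intentional: the in-lieu enhancement does not apply.
Actual plus statutory damages: $99,330 + $249,920 = $349,250
Attorney fees: 30% of $349,250 = $104,775
Total before cap: $349,250 + $104,775 = $454,025
Cap at $637,000: $454,025 is within the cap, no reduction.

$454,025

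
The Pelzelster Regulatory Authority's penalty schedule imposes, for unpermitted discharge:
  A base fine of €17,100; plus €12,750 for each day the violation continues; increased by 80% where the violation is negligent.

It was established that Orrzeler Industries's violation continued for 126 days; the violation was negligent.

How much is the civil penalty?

Per-day component: 126 × €12,750 = €1,606,500
Base plus per-day: €17,100 + €1,606,500 = €1,623,600
Enhancement: 80% of €1,623,600 = €1,298,880
Enhanced fine: €1,623,600 + €1,298,880 = €2,922,480

€2,922,480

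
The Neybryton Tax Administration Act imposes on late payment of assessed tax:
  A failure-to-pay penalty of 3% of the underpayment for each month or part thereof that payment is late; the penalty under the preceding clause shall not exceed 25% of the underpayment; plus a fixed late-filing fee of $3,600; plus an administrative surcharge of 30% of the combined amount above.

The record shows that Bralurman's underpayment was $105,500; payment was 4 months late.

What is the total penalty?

$21,138

Accrued rate: 3% × 4 = 12%, capped at 25% → 12%
Failure-to-pay penalty: 12% of $105,500 = $12,660
Penalty before surcharge: $12,660 + $3,600 = $16,260
Administrative surcharge: 30% of $16,260 = $4,878
Total penalty: $16,260 + $4,878 = $21,138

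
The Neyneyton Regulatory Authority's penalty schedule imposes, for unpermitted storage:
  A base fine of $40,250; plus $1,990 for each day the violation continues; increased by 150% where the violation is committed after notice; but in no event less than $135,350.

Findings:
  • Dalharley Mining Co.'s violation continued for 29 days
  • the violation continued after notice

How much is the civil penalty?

$244,900

Per-day component: 29 × $1,990 = $57,710
Base plus per-day: $40,250 + $57,710 = $97,960
Enhancement: 150% of $97,960 = $146,940
Enhanced fine: $97,960 + $146,940 = $244,900
Minimum $135,350: $244,900 meets the minimum, no increase.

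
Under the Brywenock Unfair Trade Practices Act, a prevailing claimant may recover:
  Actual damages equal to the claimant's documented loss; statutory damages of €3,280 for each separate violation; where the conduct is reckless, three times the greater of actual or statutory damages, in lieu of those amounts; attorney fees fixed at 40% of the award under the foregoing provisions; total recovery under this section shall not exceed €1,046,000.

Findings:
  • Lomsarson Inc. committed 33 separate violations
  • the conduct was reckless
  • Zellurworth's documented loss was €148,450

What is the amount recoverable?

€623,490

Statutory damages: 33 × €3,280 = €108,240
Greater of actual damages (€148,450) or statutory damages (€108,240): €148,450
Trebled: 3 × €148,450 = €445,350
Attorney fees: 40% of €445,350 = €178,140
Total before cap: €445,350 + €178,140 = €623,490
Cap at €1,046,000: €623,490 is within the cap, no reduction.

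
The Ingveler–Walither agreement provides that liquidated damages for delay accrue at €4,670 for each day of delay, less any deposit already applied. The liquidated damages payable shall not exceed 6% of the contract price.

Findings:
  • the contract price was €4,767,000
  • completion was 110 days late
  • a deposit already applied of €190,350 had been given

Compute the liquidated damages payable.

Per-day damages: 110 × €4,670 = €513,700
Less deposit already applied: €513,700 − €190,350 = €323,350
Cap: 6% of €4,767,000 = €286,020
Cap at €286,020: €323,350 exceeds the cap → €286,020

€286,020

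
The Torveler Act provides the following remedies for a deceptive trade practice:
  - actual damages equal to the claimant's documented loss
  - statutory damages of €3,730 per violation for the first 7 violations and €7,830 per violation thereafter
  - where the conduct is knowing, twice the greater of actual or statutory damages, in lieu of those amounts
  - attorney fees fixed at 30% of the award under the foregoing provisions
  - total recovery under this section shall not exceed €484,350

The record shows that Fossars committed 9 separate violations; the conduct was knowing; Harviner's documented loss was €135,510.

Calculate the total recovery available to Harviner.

€352,326

First 7 violations: 7 × €3,730 = €26,110
Remaining violations: (9 − 7) × €7,830 = €15,660
Statutory damages: €26,110 + €15,660 = €41,770
Greater of actual damages (€135,510) or statutory damages (€41,770): €135,510
Doubled: 2 × €135,510 = €271,020
Attorney fees: 30% of €271,020 = €81,306
Total before cap: €271,020 + €81,306 = €352,326
Cap at €484,350: €352,326 is within the cap, no reduction.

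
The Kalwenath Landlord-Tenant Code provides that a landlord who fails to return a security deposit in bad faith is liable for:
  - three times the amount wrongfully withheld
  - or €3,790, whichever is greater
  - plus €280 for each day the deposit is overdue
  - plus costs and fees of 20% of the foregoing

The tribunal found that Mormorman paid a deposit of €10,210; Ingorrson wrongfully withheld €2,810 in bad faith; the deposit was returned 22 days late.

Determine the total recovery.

Trebled: 3 × €2,810 = €8,430
Minimum €3,790: €8,430 meets the minimum, no increase.
Late-return penalty: 22 × €280 = €6,160
Damages plus late penalty: €8,430 + €6,160 = €14,590
Costs and fees: 20% of €14,590 = €2,918
Total recovery: €14,590 + €2,918 = €17,508

Recovery: €17,508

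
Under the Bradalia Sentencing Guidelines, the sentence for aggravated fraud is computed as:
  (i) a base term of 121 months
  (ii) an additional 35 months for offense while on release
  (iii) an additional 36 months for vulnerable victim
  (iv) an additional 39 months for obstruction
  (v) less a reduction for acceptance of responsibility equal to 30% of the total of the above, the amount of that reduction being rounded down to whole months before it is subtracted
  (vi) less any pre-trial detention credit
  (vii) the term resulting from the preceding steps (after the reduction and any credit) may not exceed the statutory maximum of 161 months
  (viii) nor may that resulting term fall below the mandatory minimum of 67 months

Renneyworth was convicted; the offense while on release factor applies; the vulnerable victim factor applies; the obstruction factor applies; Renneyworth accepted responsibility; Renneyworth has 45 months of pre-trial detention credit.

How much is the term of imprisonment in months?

Offense while on release enhancement: +35 months
Vulnerable victim enhancement: +36 months
Obstruction enhancement: +39 months
Adjusted term: 121 months + 35 months + 36 months + 39 months = 231 months
Acceptance of responsibility reduction: 30% of 231 months = 69 months (rounded down)
After reduction: 231 − 69 = 162 months
Less pre-trial detention credit: 162 months − 45 months = 117 months
Cap at 161 months: 117 months is within the cap, no reduction.
Minimum 67 months: 117 months meets the minimum, no increase.

Sentence: 117 months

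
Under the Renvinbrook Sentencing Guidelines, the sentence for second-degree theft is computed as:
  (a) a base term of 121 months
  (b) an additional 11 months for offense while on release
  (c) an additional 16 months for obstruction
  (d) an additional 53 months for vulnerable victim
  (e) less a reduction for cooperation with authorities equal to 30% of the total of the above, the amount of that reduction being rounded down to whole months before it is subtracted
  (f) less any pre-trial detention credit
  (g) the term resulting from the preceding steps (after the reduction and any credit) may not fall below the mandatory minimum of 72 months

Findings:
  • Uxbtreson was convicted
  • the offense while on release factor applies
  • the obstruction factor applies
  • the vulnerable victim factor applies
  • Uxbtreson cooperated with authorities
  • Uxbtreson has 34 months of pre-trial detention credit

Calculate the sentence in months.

Sentence: 107 months

Offense while on release enhancement: +11 months
Obstruction enhancement: +16 months
Vulnerable victim enhancement: +53 months
Adjusted term: 121 months + 11 months + 16 months + 53 months = 201 months
Cooperation with authorities reduction: 30% of 201 months = 60 months (rounded down)
After reduction: 201 − 60 = 141 months
Less pre-trial detention credit: 141 months − 34 months = 107 months
Minimum 72 months: 107 months meets the minimum, no increase.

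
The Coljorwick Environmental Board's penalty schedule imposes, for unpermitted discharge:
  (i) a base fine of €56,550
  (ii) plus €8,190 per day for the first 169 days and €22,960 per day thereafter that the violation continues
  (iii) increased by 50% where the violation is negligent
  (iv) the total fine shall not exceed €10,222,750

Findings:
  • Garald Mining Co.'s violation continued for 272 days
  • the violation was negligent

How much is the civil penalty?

First 169 days: 169 × €8,190 = €1,384,110
Remaining days: (272 − 169) × €22,960 = €2,364,880
Per-day component: €1,384,110 + €2,364,880 = €3,748,990
Base plus per-day: €56,550 + €3,748,990 = €3,805,540
Enhancement: 50% of €3,805,540 = €1,902,770
Enhanced fine: €3,805,540 + €1,902,770 = €5,708,310
Cap at €10,222,750: €5,708,310 is within the cap, no reduction.

Civil penalty: €5,708,310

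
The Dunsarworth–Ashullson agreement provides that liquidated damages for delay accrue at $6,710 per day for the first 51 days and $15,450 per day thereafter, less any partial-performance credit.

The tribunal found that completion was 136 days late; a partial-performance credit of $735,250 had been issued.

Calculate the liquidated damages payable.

$920,210

First 51 days: 51 × $6,710 = $342,210
Remaining days: (136 − 51) × $15,450 = $1,313,250
Accrued per-day damages: $342,210 + $1,313,250 = $1,655,460
Less partial-performance credit: $1,655,460 − $735,250 = $920,210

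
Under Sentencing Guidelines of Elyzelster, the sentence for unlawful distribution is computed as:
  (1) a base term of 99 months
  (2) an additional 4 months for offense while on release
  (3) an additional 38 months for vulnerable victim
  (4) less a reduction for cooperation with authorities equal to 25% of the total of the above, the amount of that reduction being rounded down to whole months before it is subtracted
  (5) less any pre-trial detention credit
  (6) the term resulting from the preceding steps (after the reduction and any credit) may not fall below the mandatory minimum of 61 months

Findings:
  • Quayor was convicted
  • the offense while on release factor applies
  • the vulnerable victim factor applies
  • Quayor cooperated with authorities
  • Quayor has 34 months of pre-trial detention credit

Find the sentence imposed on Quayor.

Offense while on release enhancement: +4 months
Vulnerable victim enhancement: +38 months
Adjusted term: 99 months + 4 months + 38 months = 141 months
Cooperation with authorities reduction: 25% of 141 months = 35 months (rounded down)
After reduction: 141 − 35 = 106 months
Less pre-trial detention credit: 106 months − 34 months = 72 months
Minimum 61 months: 72 months meets the minimum, no increase.

72 months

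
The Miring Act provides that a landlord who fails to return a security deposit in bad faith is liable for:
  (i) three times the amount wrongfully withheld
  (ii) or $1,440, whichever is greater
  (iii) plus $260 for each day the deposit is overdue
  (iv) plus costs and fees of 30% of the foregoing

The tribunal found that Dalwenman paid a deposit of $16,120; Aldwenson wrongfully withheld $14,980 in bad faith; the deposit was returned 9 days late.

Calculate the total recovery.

Trebled: 3 × $14,980 = $44,940
Minimum $1,440: $44,940 meets the minimum, no increase.
Late-return penalty: 9 × $260 = $2,340
Damages plus late penalty: $44,940 + $2,340 = $47,280
Costs and fees: 30% of $47,280 = $14,184
Total recovery: $47,280 + $14,184 = $61,464

$61,464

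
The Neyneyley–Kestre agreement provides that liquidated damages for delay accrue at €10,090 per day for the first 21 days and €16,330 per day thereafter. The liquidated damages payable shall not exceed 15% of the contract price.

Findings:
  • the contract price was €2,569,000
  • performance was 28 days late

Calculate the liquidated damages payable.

Liquidated damages: €326,200

First 21 days: 21 × €10,090 = €211,890
Remaining days: (28 − 21) × €16,330 = €114,310
Accrued per-day damages: €211,890 + €114,310 = €326,200
Cap: 15% of €2,569,000 = €385,350
Cap at €385,350: €326,200 is within the cap, no reduction.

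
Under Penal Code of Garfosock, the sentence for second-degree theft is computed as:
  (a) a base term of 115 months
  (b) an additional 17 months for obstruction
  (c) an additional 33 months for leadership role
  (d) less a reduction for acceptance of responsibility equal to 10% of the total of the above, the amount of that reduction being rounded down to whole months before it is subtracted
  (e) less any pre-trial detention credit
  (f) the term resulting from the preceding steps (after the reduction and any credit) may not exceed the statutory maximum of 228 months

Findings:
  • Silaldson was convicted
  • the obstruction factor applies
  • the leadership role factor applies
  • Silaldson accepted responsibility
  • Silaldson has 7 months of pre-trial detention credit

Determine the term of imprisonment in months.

Obstruction enhancement: +17 months
Leadership role enhancement: +33 months
Adjusted term: 115 months + 17 months + 33 months = 165 months
Acceptance of responsibility reduction: 10% of 165 months = 16 months (rounded down)
After reduction: 165 − 16 = 149 months
Less pre-trial detention credit: 149 months − 7 months = 142 months
Cap at 228 months: 142 months is within the cap, no reduction.

142 months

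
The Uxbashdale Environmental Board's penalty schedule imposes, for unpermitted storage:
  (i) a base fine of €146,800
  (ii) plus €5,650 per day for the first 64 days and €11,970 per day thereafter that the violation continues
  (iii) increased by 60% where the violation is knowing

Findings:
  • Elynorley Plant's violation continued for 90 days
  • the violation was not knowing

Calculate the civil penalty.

First 64 days: 64 × €5,650 = €361,600
Remaining days: (90 − 64) × €11,970 = €311,220
Per-day component: €361,600 + €311,220 = €672,820
Base plus per-day: €146,800 + €672,820 = €819,620
The violation was not knowing: no 60% increase.

€819,620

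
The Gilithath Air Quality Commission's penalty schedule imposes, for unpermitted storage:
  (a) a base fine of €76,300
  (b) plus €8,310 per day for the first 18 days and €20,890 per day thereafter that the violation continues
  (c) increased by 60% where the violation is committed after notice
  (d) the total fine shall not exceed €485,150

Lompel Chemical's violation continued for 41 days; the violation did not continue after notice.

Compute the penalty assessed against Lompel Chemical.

€485,150

First 18 days: 18 × €8,310 = €149,580
Remaining days: (41 − 18) × €20,890 = €480,470
Per-day component: €149,580 + €480,470 = €630,050
Base plus per-day: €76,300 + €630,050 = €706,350
The violation did not continue after notice: no 60% increase.
Cap at €485,150: €706,350 exceeds the cap → €485,150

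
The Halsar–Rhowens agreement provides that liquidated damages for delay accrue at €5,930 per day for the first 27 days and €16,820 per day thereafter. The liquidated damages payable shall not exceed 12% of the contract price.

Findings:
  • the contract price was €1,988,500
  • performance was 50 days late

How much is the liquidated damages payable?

First 27 days: 27 × €5,930 = €160,110
Remaining days: (50 − 27) × €16,820 = €386,860
Accrued per-day damages: €160,110 + €386,860 = €546,970
Cap: 12% of €1,988,500 = €238,620
Cap at €238,620: €546,970 exceeds the cap → €238,620

Liquidated damages: €238,620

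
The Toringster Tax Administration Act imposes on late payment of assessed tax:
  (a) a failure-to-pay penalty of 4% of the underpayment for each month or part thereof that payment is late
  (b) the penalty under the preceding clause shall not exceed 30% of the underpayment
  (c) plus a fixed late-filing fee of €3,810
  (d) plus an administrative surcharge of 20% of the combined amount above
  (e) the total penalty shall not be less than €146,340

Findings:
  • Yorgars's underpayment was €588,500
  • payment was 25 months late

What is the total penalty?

Accrued rate: 4% × 25 = 100%, capped at 30% → 30%
Failure-to-pay penalty: 30% of €588,500 = €176,550
Penalty before surcharge: €176,550 + €3,810 = €180,360
Administrative surcharge: 20% of €180,360 = €36,072
Total penalty: €180,360 + €36,072 = €216,432
Minimum €146,340: €216,432 meets the minimum, no increase.

Penalty: €216,432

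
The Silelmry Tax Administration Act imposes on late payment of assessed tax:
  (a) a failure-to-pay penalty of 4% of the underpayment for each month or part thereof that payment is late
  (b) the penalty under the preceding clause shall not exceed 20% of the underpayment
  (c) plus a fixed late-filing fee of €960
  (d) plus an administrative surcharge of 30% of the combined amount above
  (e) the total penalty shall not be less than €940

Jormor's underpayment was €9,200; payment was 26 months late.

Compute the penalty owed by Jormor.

€3,640

Accrued rate: 4% × 26 = 104%, capped at 20% → 20%
Failure-to-pay penalty: 20% of €9,200 = €1,840
Penalty before surcharge: €1,840 + €960 = €2,800
Administrative surcharge: 30% of €2,800 = €840
Total penalty: €2,800 + €840 = €3,640
Minimum €940: €3,640 meets the minimum, no increase.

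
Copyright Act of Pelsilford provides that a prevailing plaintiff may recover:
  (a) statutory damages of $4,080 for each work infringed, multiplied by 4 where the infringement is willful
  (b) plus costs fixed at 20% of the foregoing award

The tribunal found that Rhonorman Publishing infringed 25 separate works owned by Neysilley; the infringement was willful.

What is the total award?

Statutory damages: 25 × $4,080 = $102,000
Multiplied by 4: 4 × $102,000 = $408,000
Costs: 20% of $408,000 = $81,600
Award plus costs: $408,000 + $81,600 = $489,600

$489,600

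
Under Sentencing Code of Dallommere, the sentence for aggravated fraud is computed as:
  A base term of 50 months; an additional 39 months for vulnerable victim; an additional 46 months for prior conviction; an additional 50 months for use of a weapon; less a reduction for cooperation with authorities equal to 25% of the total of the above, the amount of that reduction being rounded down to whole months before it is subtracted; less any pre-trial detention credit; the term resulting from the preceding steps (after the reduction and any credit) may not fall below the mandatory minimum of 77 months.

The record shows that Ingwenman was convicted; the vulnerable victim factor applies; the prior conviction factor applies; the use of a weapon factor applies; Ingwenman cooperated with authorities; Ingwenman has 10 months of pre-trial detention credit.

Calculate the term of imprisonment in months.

Vulnerable victim enhancement: +39 months
Prior conviction enhancement: +46 months
Use of a weapon enhancement: +50 months
Adjusted term: 50 months + 39 months + 46 months + 50 months = 185 months
Cooperation with authorities reduction: 25% of 185 months = 46 months (rounded down)
After reduction: 185 − 46 = 139 months
Less pre-trial detention credit: 139 months − 10 months = 129 months
Minimum 77 months: 129 months meets the minimum, no increase.

129 months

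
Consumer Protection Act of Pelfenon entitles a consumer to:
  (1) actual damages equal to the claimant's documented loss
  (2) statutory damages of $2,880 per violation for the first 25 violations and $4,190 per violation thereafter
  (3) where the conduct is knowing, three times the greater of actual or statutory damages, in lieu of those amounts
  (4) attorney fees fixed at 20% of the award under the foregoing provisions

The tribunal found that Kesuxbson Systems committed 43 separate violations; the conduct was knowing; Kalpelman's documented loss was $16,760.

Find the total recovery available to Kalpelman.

First 25 violations: 25 × $2,880 = $72,000
Remaining violations: (43 − 25) × $4,190 = $75,420
Statutory damages: $72,000 + $75,420 = $147,420
Greater of actual damages ($16,760) or statutory damages ($147,420): $147,420
Trebled: 3 × $147,420 = $442,260
Attorney fees: 20% of $442,260 = $88,452
Total recovery: $442,260 + $88,452 = $530,712

$530,712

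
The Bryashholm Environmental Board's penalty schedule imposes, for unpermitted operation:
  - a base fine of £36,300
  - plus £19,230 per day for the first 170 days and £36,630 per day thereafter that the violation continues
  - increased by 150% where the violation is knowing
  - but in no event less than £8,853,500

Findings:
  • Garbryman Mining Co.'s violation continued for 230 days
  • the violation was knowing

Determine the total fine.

£13,758,000

First 170 days: 170 × £19,230 = £3,269,100
Remaining days: (230 − 170) × £36,630 = £2,197,800
Per-day component: £3,269,100 + £2,197,800 = £5,466,900
Base plus per-day: £36,300 + £5,466,900 = £5,503,200
Enhancement: 150% of £5,503,200 = £8,254,800
Enhanced fine: £5,503,200 + £8,254,800 = £13,758,000
Minimum £8,853,500: £13,758,000 meets the minimum, no increase.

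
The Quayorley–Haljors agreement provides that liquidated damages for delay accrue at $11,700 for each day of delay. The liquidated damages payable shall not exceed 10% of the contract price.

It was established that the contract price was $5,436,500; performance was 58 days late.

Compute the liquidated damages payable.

$543,650

Per-day damages: 58 × $11,700 = $678,600
Cap: 10% of $5,436,500 = $543,650
Cap at $543,650: $678,600 exceeds the cap → $543,650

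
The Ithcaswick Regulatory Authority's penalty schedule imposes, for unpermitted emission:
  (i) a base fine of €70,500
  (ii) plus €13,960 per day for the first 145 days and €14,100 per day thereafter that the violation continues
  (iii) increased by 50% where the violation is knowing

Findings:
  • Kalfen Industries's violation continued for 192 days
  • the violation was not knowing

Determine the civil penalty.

€2,757,400

First 145 days: 145 × €13,960 = €2,024,200
Remaining days: (192 − 145) × €14,100 = €662,700
Per-day component: €2,024,200 + €662,700 = €2,686,900
Base plus per-day: €70,500 + €2,686,900 = €2,757,400
The violation was not knowing: no 50% increase.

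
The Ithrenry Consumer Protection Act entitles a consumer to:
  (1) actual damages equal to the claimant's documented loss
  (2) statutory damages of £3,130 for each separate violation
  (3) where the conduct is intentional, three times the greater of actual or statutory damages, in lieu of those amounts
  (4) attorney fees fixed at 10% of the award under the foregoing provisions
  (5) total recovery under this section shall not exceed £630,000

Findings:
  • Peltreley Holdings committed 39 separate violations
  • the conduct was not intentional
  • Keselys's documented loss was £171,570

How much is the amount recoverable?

Total recovery: £323,004

Statutory damages: 39 × £3,130 = £122,070
Conduct not intentional: the in-lieu enhancement does not apply.
Actual plus statutory damages: £171,570 + £122,070 = £293,640
Attorney fees: 10% of £293,640 = £29,364
Total before cap: £293,640 + £29,364 = £323,004
Cap at £630,000: £323,004 is within the cap, no reduction.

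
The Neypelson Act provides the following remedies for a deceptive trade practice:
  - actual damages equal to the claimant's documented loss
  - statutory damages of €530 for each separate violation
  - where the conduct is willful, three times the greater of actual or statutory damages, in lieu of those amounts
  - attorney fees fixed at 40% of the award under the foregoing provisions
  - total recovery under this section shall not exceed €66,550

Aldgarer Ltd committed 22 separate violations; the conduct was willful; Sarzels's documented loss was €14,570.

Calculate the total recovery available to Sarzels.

Statutory damages: 22 × €530 = €11,660
Greater of actual damages (€14,570) or statutory damages (€11,660): €14,570
Trebled: 3 × €14,570 = €43,710
Attorney fees: 40% of €43,710 = €17,484
Total before cap: €43,710 + €17,484 = €61,194
Cap at €66,550: €61,194 is within the cap, no reduction.

€61,194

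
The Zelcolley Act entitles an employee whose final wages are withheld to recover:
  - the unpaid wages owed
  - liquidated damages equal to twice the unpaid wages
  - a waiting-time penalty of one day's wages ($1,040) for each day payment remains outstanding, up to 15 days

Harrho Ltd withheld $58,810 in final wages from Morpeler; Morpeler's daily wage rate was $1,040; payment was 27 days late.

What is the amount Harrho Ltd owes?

Doubled: 2 × $58,810 = $117,620
Penalty days: min(27, 15) = 15
Waiting-time penalty: 15 × $1,040 = $15,600
Total award: $58,810 + $117,620 + $15,600 = $192,030

$192,030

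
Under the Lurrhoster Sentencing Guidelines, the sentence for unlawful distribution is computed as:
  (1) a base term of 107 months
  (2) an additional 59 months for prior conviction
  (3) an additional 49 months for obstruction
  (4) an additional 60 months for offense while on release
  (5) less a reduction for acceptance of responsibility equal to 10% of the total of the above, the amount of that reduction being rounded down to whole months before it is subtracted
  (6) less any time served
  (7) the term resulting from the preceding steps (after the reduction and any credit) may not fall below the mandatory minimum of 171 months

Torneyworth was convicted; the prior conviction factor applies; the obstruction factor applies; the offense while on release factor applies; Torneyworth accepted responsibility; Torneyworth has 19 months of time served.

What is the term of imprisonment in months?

229 months

Prior conviction enhancement: +59 months
Obstruction enhancement: +49 months
Offense while on release enhancement: +60 months
Adjusted term: 107 months + 59 months + 49 months + 60 months = 275 months
Acceptance of responsibility reduction: 10% of 275 months = 27 months (rounded down)
After reduction: 275 − 27 = 248 months
Less time served: 248 months − 19 months = 229 months
Minimum 171 months: 229 months meets the minimum, no increase.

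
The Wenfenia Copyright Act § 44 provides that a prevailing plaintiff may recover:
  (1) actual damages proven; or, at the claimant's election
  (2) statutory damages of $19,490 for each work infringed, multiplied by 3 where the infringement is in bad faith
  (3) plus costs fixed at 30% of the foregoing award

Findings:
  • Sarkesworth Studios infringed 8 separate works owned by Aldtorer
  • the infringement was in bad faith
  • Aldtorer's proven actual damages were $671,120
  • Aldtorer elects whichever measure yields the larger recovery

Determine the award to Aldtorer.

$872,456

Statutory damages: 8 × $19,490 = $155,920
Trebled: 3 × $155,920 = $467,760
Greater of actual damages ($671,120) or enhanced statutory damages ($467,760): $671,120
Costs: 30% of $671,120 = $201,336
Award plus costs: $671,120 + $201,336 = $872,456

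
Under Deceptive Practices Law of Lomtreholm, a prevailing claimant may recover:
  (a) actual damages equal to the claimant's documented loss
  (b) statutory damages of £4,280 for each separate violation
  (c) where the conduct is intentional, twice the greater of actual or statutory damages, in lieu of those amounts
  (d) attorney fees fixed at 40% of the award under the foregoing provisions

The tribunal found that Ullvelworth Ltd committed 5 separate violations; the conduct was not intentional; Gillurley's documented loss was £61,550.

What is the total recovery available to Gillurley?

£116,130

Statutory damages: 5 × £4,280 = £21,400
Conduct not intentional: the in-lieu enhancement does not apply.
Actual plus statutory damages: £61,550 + £21,400 = £82,950
Attorney fees: 40% of £82,950 = £33,180
Total recovery: £82,950 + £33,180 = £116,130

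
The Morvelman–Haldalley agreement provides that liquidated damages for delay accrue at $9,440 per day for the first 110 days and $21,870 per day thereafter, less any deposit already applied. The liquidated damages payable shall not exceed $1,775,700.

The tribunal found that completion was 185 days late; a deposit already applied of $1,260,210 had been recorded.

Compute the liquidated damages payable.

$1,418,440

First 110 days: 110 × $9,440 = $1,038,400
Remaining days: (185 − 110) × $21,870 = $1,640,250
Accrued per-day damages: $1,038,400 + $1,640,250 = $2,678,650
Less deposit already applied: $2,678,650 − $1,260,210 = $1,418,440
Cap at $1,775,700: $1,418,440 is within the cap, no reduction.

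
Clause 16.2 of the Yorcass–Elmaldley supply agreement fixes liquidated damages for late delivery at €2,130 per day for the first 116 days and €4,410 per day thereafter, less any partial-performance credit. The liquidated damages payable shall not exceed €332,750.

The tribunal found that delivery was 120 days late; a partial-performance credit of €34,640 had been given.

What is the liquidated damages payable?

€230,080

First 116 days: 116 × €2,130 = €247,080
Remaining days: (120 − 116) × €4,410 = €17,640
Accrued per-day damages: €247,080 + €17,640 = €264,720
Less partial-performance credit: €264,720 − €34,640 = €230,080
Cap at €332,750: €230,080 is within the cap, no reduction.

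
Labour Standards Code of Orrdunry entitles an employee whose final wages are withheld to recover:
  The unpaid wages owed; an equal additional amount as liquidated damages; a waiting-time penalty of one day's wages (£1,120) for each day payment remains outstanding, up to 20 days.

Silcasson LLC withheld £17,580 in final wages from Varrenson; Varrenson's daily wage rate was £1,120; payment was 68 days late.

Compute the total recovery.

£57,560

Liquidated damages (equal amount): £17,580
Penalty days: min(68, 20) = 20
Waiting-time penalty: 20 × £1,120 = £22,400
Total award: £17,580 + £17,580 + £22,400 = £57,560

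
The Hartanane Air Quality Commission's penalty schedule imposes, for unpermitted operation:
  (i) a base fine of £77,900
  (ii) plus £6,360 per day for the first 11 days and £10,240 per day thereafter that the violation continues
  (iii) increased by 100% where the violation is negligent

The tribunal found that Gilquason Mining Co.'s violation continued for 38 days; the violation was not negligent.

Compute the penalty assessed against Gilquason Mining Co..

First 11 days: 11 × £6,360 = £69,960
Remaining days: (38 − 11) × £10,240 = £276,480
Per-day component: £69,960 + £276,480 = £346,440
Base plus per-day: £77,900 + £346,440 = £424,340
The violation was not negligent: no 100% increase.

£424,340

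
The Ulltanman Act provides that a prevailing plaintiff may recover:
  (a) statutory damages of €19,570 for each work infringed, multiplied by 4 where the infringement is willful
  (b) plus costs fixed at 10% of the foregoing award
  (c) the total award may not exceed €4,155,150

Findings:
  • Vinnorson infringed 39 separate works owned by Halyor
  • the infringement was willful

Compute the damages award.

Statutory damages: 39 × €19,570 = €763,230
Multiplied by 4: 4 × €763,230 = €3,052,920
Costs: 10% of €3,052,920 = €305,292
Award plus costs: €3,052,920 + €305,292 = €3,358,212
Cap at €4,155,150: €3,358,212 is within the cap, no reduction.

€3,358,212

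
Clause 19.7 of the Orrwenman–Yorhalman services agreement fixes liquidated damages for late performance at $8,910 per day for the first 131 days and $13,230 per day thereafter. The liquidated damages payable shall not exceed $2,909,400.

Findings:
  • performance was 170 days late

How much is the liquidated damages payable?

Liquidated damages: $1,683,180

First 131 days: 131 × $8,910 = $1,167,210
Remaining days: (170 − 131) × $13,230 = $515,970
Accrued per-day damages: $1,167,210 + $515,970 = $1,683,180
Cap at $2,909,400: $1,683,180 is within the cap, no reduction.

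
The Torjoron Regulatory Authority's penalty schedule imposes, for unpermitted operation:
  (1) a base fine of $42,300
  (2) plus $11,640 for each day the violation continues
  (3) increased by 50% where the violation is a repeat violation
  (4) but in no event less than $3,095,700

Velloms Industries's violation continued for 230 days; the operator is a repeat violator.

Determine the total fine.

Civil penalty: $4,079,250

Per-day component: 230 × $11,640 = $2,677,200
Base plus per-day: $42,300 + $2,677,200 = $2,719,500
Enhancement: 50% of $2,719,500 = $1,359,750
Enhanced fine: $2,719,500 + $1,359,750 = $4,079,250
Minimum $3,095,700: $4,079,250 meets the minimum, no increase.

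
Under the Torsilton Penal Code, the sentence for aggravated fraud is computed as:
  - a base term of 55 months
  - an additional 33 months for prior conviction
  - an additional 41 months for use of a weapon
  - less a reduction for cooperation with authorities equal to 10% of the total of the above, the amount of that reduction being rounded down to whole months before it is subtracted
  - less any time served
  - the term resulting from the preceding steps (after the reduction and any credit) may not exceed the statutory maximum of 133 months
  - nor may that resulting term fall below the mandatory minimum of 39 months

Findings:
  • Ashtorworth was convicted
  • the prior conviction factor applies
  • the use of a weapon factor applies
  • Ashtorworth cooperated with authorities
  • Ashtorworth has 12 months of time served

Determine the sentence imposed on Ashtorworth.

Prior conviction enhancement: +33 months
Use of a weapon enhancement: +41 months
Adjusted term: 55 months + 33 months + 41 months = 129 months
Cooperation with authorities reduction: 10% of 129 months = 12 months (rounded down)
After reduction: 129 − 12 = 117 months
Less time served: 117 months − 12 months = 105 months
Cap at 133 months: 105 months is within the cap, no reduction.
Minimum 39 months: 105 months meets the minimum, no increase.

Sentence: 105 months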